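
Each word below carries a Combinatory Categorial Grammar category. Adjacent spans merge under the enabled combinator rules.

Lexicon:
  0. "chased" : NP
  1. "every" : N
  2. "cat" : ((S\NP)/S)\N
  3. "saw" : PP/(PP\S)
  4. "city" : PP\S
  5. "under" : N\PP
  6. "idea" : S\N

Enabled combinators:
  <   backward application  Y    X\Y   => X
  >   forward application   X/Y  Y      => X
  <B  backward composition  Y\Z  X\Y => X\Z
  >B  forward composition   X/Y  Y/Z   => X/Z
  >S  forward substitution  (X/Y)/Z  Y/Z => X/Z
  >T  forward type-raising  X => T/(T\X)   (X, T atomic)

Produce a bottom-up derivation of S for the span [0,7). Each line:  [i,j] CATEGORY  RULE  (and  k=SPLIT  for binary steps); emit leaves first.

[0,7] S   <
  [0,1] "chased" : NP
  [1,7] S\NP   >
    [1,3] (S\NP)/S   <
      [1,2] "every" : N
      [2,3] "cat" : ((S\NP)/S)\N
    [3,7] S   <
      [3,5] PP   >
        [3,4] "saw" : PP/(PP\S)
        [4,5] "city" : PP\S
      [5,7] S\PP   <B
        [5,6] "under" : N\PP
        [6,7] "idea" : S\N

[0,1] NP  lex  "chased"
[1,2] N  lex  "every"
[2,3] ((S\NP)/S)\N  lex  "cat"
[1,3] (S\NP)/S  <  k=2
[3,4] PP/(PP\S)  lex  "saw"
[4,5] PP\S  lex  "city"
[3,5] PP  >  k=4
[5,6] N\PP  lex  "under"
[6,7] S\N  lex  "idea"
[5,7] S\PP  <B  k=6
[3,7] S  <  k=5
[1,7] S\NP  >  k=3
[0,7] S  <  k=1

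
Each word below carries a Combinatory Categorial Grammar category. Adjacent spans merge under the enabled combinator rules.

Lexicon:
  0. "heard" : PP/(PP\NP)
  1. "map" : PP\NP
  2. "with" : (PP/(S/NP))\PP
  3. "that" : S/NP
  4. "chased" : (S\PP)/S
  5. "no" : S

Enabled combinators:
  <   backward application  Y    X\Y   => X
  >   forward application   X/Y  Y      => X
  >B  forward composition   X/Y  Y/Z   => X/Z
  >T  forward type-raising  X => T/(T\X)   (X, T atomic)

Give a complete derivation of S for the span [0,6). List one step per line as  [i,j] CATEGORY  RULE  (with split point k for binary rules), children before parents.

[0,6] S   <
  [0,4] PP   >
    [0,3] PP/(S/NP)   <
      [0,2] PP   >
        [0,1] "heard" : PP/(PP\NP)
        [1,2] "map" : PP\NP
      [2,3] "with" : (PP/(S/NP))\PP
    [3,4] "that" : S/NP
  [4,6] S\PP   >
    [4,5] "chased" : (S\PP)/S
    [5,6] "no" : S

[0,1] PP/(PP\NP)  lex  "heard"
[1,2] PP\NP  lex  "map"
[0,2] PP  >  k=1
[2,3] (PP/(S/NP))\PP  lex  "with"
[0,3] PP/(S/NP)  <  k=2
[3,4] S/NP  lex  "that"
[0,4] PP  >  k=3
[4,5] (S\PP)/S  lex  "chased"
[5,6] S  lex  "no"
[4,6] S\PP  >  k=5
[0,6] S  <  k=4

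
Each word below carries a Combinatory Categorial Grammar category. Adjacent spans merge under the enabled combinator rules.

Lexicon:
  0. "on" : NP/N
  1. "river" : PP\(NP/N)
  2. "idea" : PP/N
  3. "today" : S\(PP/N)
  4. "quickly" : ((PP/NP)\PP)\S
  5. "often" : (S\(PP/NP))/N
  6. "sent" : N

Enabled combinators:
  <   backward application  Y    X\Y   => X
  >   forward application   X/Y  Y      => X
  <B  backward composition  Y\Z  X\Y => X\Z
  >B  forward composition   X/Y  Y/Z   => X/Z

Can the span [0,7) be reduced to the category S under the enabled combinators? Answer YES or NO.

[0,7] S   <
  [0,2] PP   <
    [0,1] "on" : NP/N
    [1,2] "river" : PP\(NP/N)
  [2,7] S\PP   <B
    [2,5] (PP/NP)\PP   <
      [2,4] S   <
        [2,3] "idea" : PP/N
        [3,4] "today" : S\(PP/N)
      [4,5] "quickly" : ((PP/NP)\PP)\S
    [5,7] S\(PP/NP)   >
      [5,6] "often" : (S\(PP/NP))/N
      [6,7] "sent" : N

YES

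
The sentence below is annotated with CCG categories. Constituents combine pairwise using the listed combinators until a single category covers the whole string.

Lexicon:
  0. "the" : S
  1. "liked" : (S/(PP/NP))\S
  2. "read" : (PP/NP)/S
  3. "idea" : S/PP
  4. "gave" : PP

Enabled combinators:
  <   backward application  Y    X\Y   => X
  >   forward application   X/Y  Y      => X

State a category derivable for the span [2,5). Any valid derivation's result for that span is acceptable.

[0,5] S   >
  [0,2] S/(PP/NP)   <
    [0,1] "the" : S
    [1,2] "liked" : (S/(PP/NP))\S
  [2,5] PP/NP   >
    [2,3] "read" : (PP/NP)/S
    [3,5] S   >
      [3,4] "idea" : S/PP
      [4,5] "gave" : PP

PP/NP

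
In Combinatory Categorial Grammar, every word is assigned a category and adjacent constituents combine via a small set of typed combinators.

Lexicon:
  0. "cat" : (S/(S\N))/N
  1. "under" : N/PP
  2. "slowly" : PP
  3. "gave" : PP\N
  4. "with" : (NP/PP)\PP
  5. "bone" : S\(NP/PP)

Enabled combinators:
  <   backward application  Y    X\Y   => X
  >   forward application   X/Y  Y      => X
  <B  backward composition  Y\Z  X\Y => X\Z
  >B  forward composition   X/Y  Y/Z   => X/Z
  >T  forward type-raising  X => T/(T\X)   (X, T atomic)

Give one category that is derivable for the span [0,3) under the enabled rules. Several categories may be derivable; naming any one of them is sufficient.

S/(S\N)

[0,6] S   >
  [0,3] S/(S\N)   >
    [0,1] "cat" : (S/(S\N))/N
    [1,3] N   >
      [1,2] "under" : N/PP
      [2,3] "slowly" : PP
  [3,6] S\N   <B
    [3,4] "gave" : PP\N
    [4,6] S\PP   <B
      [4,5] "with" : (NP/PP)\PP
      [5,6] "bone" : S\(NP/PP)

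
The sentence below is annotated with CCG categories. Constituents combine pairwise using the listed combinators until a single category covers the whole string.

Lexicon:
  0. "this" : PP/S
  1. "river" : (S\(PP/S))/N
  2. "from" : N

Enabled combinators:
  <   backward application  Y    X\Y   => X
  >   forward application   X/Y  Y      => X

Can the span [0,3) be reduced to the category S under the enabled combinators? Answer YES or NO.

[0,3] S   <
  [0,1] "this" : PP/S
  [1,3] S\(PP/S)   >
    [1,2] "river" : (S\(PP/S))/N
    [2,3] "from" : N

YES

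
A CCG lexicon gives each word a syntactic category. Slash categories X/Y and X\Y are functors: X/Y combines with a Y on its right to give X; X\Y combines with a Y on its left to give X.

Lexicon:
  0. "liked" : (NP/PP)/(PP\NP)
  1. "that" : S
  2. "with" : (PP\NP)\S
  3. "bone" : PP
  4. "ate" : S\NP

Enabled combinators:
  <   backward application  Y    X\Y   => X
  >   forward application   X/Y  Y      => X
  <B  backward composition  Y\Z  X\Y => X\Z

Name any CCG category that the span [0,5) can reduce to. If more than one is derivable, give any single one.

S

[0,5] S   <
  [0,4] NP   >
    [0,3] NP/PP   >
      [0,1] "liked" : (NP/PP)/(PP\NP)
      [1,3] PP\NP   <
        [1,2] "that" : S
        [2,3] "with" : (PP\NP)\S
    [3,4] "bone" : PP
  [4,5] "ate" : S\NP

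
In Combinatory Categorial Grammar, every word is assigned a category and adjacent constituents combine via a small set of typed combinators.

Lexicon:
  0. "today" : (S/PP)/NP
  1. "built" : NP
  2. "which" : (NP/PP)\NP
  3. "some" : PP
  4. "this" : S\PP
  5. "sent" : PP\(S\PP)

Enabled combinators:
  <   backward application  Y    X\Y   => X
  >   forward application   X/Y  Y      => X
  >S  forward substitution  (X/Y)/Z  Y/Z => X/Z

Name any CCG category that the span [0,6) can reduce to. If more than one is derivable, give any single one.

S

[0,6] S   >
  [0,4] S/PP   >
    [0,1] "today" : (S/PP)/NP
    [1,4] NP   >
      [1,3] NP/PP   <
        [1,2] "built" : NP
        [2,3] "which" : (NP/PP)\NP
      [3,4] "some" : PP
  [4,6] PP   <
    [4,5] "this" : S\PP
    [5,6] "sent" : PP\(S\PP)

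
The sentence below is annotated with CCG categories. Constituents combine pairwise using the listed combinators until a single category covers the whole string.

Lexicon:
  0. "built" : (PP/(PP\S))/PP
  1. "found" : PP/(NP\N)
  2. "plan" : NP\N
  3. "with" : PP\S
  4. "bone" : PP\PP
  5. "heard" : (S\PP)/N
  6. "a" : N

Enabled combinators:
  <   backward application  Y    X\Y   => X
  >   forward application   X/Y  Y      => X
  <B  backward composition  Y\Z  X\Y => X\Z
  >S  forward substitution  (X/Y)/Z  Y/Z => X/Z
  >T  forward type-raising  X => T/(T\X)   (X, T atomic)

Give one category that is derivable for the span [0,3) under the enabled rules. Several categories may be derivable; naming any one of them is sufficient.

PP/(PP\S)

[0,7] S   <
  [0,5] PP   >
    [0,3] PP/(PP\S)   >
      [0,1] "built" : (PP/(PP\S))/PP
      [1,3] PP   >
        [1,2] "found" : PP/(NP\N)
        [2,3] "plan" : NP\N
    [3,5] PP\S   <B
      [3,4] "with" : PP\S
      [4,5] "bone" : PP\PP
  [5,7] S\PP   >
    [5,6] "heard" : (S\PP)/N
    [6,7] "a" : N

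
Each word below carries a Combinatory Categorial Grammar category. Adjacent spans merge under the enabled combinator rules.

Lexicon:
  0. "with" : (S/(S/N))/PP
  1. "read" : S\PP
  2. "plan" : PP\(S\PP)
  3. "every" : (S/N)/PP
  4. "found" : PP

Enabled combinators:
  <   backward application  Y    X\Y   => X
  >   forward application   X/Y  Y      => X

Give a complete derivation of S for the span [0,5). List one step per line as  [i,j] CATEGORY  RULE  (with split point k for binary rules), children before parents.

[0,5] S   >
  [0,3] S/(S/N)   >
    [0,1] "with" : (S/(S/N))/PP
    [1,3] PP   <
      [1,2] "read" : S\PP
      [2,3] "plan" : PP\(S\PP)
  [3,5] S/N   >
    [3,4] "every" : (S/N)/PP
    [4,5] "found" : PP

[0,1] (S/(S/N))/PP  lex  "with"
[1,2] S\PP  lex  "read"
[2,3] PP\(S\PP)  lex  "plan"
[1,3] PP  <  k=2
[0,3] S/(S/N)  >  k=1
[3,4] (S/N)/PP  lex  "every"
[4,5] PP  lex  "found"
[3,5] S/N  >  k=4
[0,5] S  >  k=3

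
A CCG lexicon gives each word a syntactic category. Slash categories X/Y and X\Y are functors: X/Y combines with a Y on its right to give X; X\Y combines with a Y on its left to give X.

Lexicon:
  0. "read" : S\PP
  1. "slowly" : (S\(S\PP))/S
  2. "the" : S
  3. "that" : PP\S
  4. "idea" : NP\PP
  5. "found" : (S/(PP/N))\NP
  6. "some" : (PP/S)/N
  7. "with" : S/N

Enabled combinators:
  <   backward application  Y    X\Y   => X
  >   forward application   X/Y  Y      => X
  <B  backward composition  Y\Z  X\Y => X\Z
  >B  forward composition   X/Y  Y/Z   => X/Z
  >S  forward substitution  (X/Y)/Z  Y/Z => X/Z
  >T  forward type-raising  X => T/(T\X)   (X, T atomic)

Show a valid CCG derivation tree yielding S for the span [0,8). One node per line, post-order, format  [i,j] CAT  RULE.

[0,1] S\PP  lex  "read"
[1,2] (S\(S\PP))/S  lex  "slowly"
[2,3] S  lex  "the"
[3,4] PP\S  lex  "that"
[2,4] PP  <  k=3
[4,5] NP\PP  lex  "idea"
[2,5] NP  <  k=4
[5,6] (S/(PP/N))\NP  lex  "found"
[2,6] S/(PP/N)  <  k=5
[6,7] (PP/S)/N  lex  "some"
[7,8] S/N  lex  "with"
[6,8] PP/N  >S  k=7
[2,8] S  >  k=6
[1,8] S\(S\PP)  >  k=2
[0,8] S  <  k=1

[0,8] S   <
  [0,1] "read" : S\PP
  [1,8] S\(S\PP)   >
    [1,2] "slowly" : (S\(S\PP))/S
    [2,8] S   >
      [2,6] S/(PP/N)   <
        [2,5] NP   <
          [2,4] PP   <
            [2,3] "the" : S
            [3,4] "that" : PP\S
          [4,5] "idea" : NP\PP
        [5,6] "found" : (S/(PP/N))\NP
      [6,8] PP/N   >S
        [6,7] "some" : (PP/S)/N
        [7,8] "with" : S/N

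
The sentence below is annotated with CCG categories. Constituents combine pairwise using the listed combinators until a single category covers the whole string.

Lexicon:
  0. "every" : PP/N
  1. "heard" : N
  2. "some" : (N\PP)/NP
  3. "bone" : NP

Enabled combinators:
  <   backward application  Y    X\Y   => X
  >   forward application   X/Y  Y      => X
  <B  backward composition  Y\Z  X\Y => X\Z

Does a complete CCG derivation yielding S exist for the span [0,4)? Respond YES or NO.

PP/N N (N\PP)/NP NP
CKY chart[0,4] = {N}; S ∉ chart

NO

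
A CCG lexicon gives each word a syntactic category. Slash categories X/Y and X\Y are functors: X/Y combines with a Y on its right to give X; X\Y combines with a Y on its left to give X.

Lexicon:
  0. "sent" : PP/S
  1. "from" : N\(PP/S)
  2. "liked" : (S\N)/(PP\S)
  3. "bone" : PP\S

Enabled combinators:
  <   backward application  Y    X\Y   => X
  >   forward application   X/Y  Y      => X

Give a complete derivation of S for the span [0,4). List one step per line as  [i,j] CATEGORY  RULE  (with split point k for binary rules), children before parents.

[0,4] S   <
  [0,2] N   <
    [0,1] "sent" : PP/S
    [1,2] "from" : N\(PP/S)
  [2,4] S\N   >
    [2,3] "liked" : (S\N)/(PP\S)
    [3,4] "bone" : PP\S

[0,1] PP/S  lex  "sent"
[1,2] N\(PP/S)  lex  "from"
[0,2] N  <  k=1
[2,3] (S\N)/(PP\S)  lex  "liked"
[3,4] PP\S  lex  "bone"
[2,4] S\N  >  k=3
[0,4] S  <  k=2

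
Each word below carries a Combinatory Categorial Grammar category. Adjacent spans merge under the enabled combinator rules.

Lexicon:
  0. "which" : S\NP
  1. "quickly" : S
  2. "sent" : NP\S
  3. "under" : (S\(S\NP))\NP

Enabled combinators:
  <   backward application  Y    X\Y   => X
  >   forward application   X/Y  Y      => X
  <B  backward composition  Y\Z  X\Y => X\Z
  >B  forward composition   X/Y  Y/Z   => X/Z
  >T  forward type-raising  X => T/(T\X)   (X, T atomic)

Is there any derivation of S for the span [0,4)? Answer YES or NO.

[0,4] S   <
  [0,1] "which" : S\NP
  [1,4] S\(S\NP)   <
    [1,3] NP   <
      [1,2] "quickly" : S
      [2,3] "sent" : NP\S
    [3,4] "under" : (S\(S\NP))\NP

YES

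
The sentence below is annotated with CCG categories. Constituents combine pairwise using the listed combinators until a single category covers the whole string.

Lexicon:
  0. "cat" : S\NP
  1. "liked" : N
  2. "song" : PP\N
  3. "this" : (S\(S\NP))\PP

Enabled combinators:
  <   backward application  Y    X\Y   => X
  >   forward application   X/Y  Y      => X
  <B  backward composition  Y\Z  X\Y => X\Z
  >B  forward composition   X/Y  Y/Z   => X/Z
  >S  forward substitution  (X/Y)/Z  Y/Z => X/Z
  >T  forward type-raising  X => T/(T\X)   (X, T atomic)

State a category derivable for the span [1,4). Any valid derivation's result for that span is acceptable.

[0,4] S   <
  [0,1] "cat" : S\NP
  [1,4] S\(S\NP)   <
    [1,3] PP   >
      [1,2] PP/(PP\N)   >T
        [1,2] "liked" : N
      [2,3] "song" : PP\N
    [3,4] "this" : (S\(S\NP))\PP

S\(S\NP)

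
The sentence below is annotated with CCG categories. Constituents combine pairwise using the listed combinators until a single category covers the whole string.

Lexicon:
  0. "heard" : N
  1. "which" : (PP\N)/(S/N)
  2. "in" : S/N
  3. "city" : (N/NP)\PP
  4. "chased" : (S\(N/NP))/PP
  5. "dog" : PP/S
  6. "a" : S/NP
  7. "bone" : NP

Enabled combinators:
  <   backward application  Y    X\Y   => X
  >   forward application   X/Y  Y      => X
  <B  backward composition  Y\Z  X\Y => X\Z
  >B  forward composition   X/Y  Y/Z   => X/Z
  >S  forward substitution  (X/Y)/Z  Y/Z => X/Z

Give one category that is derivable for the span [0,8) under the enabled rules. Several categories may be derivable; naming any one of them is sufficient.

[0,8] S   <
  [0,4] N/NP   <
    [0,3] PP   <
      [0,1] "heard" : N
      [1,3] PP\N   >
        [1,2] "which" : (PP\N)/(S/N)
        [2,3] "in" : S/N
    [3,4] "city" : (N/NP)\PP
  [4,8] S\(N/NP)   >
    [4,5] "chased" : (S\(N/NP))/PP
    [5,8] PP   >
      [5,6] "dog" : PP/S
      [6,8] S   >
        [6,7] "a" : S/NP
        [7,8] "bone" : NP

S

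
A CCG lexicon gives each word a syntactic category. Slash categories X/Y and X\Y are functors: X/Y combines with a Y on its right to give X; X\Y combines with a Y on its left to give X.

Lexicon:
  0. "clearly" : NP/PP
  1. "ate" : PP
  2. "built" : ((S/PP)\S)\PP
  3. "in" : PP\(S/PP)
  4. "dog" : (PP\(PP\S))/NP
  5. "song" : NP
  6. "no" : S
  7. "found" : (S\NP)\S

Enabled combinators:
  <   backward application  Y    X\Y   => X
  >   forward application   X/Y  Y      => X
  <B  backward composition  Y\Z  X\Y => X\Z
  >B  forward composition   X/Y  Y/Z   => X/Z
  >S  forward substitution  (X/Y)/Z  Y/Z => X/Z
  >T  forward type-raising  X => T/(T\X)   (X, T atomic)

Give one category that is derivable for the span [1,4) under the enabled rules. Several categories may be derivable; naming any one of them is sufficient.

[0,8] S   <
  [0,6] NP   >
    [0,1] "clearly" : NP/PP
    [1,6] PP   <
      [1,4] PP\S   <B
        [1,3] (S/PP)\S   <
          [1,2] "ate" : PP
          [2,3] "built" : ((S/PP)\S)\PP
        [3,4] "in" : PP\(S/PP)
      [4,6] PP\(PP\S)   >
        [4,5] "dog" : (PP\(PP\S))/NP
        [5,6] "song" : NP
  [6,8] S\NP   <
    [6,7] "no" : S
    [7,8] "found" : (S\NP)\S

PP\S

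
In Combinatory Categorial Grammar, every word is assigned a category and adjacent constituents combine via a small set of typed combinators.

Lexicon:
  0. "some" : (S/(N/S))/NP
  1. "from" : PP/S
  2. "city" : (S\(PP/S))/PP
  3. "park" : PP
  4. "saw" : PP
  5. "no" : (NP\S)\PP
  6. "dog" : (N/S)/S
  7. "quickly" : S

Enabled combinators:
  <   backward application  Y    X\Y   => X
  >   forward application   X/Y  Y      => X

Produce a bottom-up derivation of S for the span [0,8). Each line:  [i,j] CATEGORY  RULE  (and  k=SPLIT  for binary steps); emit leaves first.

[0,8] S   >
  [0,6] S/(N/S)   >
    [0,1] "some" : (S/(N/S))/NP
    [1,6] NP   <
      [1,4] S   <
        [1,2] "from" : PP/S
        [2,4] S\(PP/S)   >
          [2,3] "city" : (S\(PP/S))/PP
          [3,4] "park" : PP
      [4,6] NP\S   <
        [4,5] "saw" : PP
        [5,6] "no" : (NP\S)\PP
  [6,8] N/S   >
    [6,7] "dog" : (N/S)/S
    [7,8] "quickly" : S

[0,1] (S/(N/S))/NP  lex  "some"
[1,2] PP/S  lex  "from"
[2,3] (S\(PP/S))/PP  lex  "city"
[3,4] PP  lex  "park"
[2,4] S\(PP/S)  >  k=3
[1,4] S  <  k=2
[4,5] PP  lex  "saw"
[5,6] (NP\S)\PP  lex  "no"
[4,6] NP\S  <  k=5
[1,6] NP  <  k=4
[0,6] S/(N/S)  >  k=1
[6,7] (N/S)/S  lex  "dog"
[7,8] S  lex  "quickly"
[6,8] N/S  >  k=7
[0,8] S  >  k=6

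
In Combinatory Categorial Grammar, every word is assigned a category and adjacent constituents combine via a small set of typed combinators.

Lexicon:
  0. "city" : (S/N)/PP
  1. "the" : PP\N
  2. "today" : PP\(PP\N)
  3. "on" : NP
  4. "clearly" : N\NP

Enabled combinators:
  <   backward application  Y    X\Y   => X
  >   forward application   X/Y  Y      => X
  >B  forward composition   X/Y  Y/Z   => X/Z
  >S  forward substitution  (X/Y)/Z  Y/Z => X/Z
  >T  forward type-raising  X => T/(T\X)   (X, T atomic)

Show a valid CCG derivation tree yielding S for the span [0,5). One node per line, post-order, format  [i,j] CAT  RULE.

[0,5] S   >
  [0,3] S/N   >
    [0,1] "city" : (S/N)/PP
    [1,3] PP   <
      [1,2] "the" : PP\N
      [2,3] "today" : PP\(PP\N)
  [3,5] N   <
    [3,4] "on" : NP
    [4,5] "clearly" : N\NP

[0,1] (S/N)/PP  lex  "city"
[1,2] PP\N  lex  "the"
[2,3] PP\(PP\N)  lex  "today"
[1,3] PP  <  k=2
[0,3] S/N  >  k=1
[3,4] NP  lex  "on"
[4,5] N\NP  lex  "clearly"
[3,5] N  <  k=4
[0,5] S  >  k=3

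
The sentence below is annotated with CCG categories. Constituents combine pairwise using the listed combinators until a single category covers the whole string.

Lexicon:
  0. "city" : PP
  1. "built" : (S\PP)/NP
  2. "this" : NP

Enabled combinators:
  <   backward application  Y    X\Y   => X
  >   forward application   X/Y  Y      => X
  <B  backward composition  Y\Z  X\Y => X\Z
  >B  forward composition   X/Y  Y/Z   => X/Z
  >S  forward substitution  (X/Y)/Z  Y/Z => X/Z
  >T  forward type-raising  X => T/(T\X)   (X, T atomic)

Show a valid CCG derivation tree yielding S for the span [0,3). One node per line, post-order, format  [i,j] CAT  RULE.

[0,3] S   <
  [0,1] "city" : PP
  [1,3] S\PP   >
    [1,2] "built" : (S\PP)/NP
    [2,3] "this" : NP

[0,1] PP  lex  "city"
[1,2] (S\PP)/NP  lex  "built"
[2,3] NP  lex  "this"
[1,3] S\PP  >  k=2
[0,3] S  <  k=1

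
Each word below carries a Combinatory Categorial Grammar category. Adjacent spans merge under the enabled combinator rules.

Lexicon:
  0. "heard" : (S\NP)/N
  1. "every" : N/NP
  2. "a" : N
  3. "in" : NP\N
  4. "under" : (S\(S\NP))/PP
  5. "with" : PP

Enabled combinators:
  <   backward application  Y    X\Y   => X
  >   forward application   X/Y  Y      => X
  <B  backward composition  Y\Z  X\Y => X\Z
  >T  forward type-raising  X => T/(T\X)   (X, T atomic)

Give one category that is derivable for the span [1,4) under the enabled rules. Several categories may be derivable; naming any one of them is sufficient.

[0,6] S   <
  [0,4] S\NP   >
    [0,1] "heard" : (S\NP)/N
    [1,4] N   >
      [1,2] "every" : N/NP
      [2,4] NP   >
        [2,3] NP/(NP\N)   >T
          [2,3] "a" : N
        [3,4] "in" : NP\N
  [4,6] S\(S\NP)   >
    [4,5] "under" : (S\(S\NP))/PP
    [5,6] "with" : PP

N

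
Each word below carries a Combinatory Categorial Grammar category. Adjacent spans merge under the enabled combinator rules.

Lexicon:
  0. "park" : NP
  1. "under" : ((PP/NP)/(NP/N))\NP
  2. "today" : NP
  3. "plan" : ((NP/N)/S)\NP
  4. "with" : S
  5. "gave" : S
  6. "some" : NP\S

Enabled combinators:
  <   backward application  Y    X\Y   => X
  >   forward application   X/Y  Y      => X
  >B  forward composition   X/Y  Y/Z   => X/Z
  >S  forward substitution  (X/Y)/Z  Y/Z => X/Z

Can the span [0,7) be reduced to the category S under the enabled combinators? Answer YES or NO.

NO

NP ((PP/NP)/(NP/N))\NP NP ((NP/N)/S)\NP S S NP\S
CKY chart[0,7] = {PP}; S ∉ chart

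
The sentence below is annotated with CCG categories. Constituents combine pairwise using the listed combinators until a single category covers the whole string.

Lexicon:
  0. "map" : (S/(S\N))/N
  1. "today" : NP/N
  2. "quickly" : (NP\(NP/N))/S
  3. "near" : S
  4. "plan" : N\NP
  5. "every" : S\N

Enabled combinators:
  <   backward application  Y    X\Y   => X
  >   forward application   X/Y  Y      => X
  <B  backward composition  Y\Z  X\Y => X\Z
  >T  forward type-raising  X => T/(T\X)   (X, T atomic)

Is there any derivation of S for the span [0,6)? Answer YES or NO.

[0,6] S   >
  [0,5] S/(S\N)   >
    [0,1] "map" : (S/(S\N))/N
    [1,5] N   <
      [1,4] NP   <
        [1,2] "today" : NP/N
        [2,4] NP\(NP/N)   >
          [2,3] "quickly" : (NP\(NP/N))/S
          [3,4] "near" : S
      [4,5] "plan" : N\NP
  [5,6] "every" : S\N

YES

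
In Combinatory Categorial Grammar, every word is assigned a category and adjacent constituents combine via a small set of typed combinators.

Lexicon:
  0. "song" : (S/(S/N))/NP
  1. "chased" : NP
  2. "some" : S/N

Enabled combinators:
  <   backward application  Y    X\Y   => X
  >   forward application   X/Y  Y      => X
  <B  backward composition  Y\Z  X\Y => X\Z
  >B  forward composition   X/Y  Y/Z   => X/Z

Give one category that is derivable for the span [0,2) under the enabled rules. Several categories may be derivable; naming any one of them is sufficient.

[0,3] S   >
  [0,2] S/(S/N)   >
    [0,1] "song" : (S/(S/N))/NP
    [1,2] "chased" : NP
  [2,3] "some" : S/N

S/(S/N)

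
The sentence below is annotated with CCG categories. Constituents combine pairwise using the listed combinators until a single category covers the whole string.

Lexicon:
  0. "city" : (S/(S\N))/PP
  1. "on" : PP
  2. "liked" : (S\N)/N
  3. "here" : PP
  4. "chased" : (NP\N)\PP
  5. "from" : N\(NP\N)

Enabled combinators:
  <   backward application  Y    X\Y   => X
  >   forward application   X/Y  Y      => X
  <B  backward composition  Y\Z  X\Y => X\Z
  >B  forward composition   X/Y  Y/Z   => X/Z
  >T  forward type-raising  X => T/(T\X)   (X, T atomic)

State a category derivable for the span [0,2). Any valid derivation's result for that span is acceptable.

S/(S\N)

[0,6] S   >
  [0,3] S/N   >B
    [0,2] S/(S\N)   >
      [0,1] "city" : (S/(S\N))/PP
      [1,2] "on" : PP
    [2,3] "liked" : (S\N)/N
  [3,6] N   <
    [3,5] NP\N   <
      [3,4] "here" : PP
      [4,5] "chased" : (NP\N)\PP
    [5,6] "from" : N\(NP\N)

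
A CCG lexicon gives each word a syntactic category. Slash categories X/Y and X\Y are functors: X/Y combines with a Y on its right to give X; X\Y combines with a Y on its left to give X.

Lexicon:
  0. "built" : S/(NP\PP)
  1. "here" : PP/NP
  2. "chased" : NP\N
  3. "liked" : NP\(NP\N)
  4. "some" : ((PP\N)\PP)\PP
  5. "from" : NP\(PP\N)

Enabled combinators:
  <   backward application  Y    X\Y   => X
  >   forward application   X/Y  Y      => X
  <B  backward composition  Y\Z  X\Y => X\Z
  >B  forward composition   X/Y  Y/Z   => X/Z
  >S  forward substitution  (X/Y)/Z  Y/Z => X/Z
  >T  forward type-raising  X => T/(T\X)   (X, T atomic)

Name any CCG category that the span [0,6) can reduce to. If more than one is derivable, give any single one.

S

[0,6] S   >
  [0,1] "built" : S/(NP\PP)
  [1,6] NP\PP   <B
    [1,5] (PP\N)\PP   <
      [1,4] PP   >
        [1,2] "here" : PP/NP
        [2,4] NP   <
          [2,3] "chased" : NP\N
          [3,4] "liked" : NP\(NP\N)
      [4,5] "some" : ((PP\N)\PP)\PP
    [5,6] "from" : NP\(PP\N)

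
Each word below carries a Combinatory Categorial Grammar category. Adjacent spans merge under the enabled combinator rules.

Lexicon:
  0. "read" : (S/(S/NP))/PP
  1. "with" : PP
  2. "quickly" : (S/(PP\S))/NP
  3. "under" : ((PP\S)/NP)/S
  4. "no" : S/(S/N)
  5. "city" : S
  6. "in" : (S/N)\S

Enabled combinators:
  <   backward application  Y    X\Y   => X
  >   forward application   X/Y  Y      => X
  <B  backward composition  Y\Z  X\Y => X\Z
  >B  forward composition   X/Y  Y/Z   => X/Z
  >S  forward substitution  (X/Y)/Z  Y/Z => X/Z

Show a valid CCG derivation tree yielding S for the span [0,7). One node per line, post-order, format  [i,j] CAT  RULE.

[0,1] (S/(S/NP))/PP  lex  "read"
[1,2] PP  lex  "with"
[0,2] S/(S/NP)  >  k=1
[2,3] (S/(PP\S))/NP  lex  "quickly"
[3,4] ((PP\S)/NP)/S  lex  "under"
[4,5] S/(S/N)  lex  "no"
[5,6] S  lex  "city"
[6,7] (S/N)\S  lex  "in"
[5,7] S/N  <  k=6
[4,7] S  >  k=5
[3,7] (PP\S)/NP  >  k=4
[2,7] S/NP  >S  k=3
[0,7] S  >  k=2

[0,7] S   >
  [0,2] S/(S/NP)   >
    [0,1] "read" : (S/(S/NP))/PP
    [1,2] "with" : PP
  [2,7] S/NP   >S
    [2,3] "quickly" : (S/(PP\S))/NP
    [3,7] (PP\S)/NP   >
      [3,4] "under" : ((PP\S)/NP)/S
      [4,7] S   >
        [4,5] "no" : S/(S/N)
        [5,7] S/N   <
          [5,6] "city" : S
          [6,7] "in" : (S/N)\S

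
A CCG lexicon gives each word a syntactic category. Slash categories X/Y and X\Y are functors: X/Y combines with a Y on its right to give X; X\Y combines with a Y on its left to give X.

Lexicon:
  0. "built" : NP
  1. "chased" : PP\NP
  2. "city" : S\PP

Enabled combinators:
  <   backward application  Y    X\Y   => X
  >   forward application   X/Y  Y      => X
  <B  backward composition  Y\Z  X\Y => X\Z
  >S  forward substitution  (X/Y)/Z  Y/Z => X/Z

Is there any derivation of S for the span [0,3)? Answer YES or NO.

YES

[0,3] S   <
  [0,2] PP   <
    [0,1] "built" : NP
    [1,2] "chased" : PP\NP
  [2,3] "city" : S\PP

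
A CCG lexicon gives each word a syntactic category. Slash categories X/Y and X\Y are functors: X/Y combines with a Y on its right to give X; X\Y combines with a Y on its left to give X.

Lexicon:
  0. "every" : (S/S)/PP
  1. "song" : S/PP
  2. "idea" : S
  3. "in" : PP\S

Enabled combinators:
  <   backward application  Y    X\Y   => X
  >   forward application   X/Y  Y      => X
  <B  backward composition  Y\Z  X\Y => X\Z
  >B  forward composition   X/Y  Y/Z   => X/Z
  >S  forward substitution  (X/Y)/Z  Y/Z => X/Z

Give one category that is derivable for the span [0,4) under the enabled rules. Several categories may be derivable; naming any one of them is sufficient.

S

[0,4] S   >
  [0,2] S/PP   >S
    [0,1] "every" : (S/S)/PP
    [1,2] "song" : S/PP
  [2,4] PP   <
    [2,3] "idea" : S
    [3,4] "in" : PP\S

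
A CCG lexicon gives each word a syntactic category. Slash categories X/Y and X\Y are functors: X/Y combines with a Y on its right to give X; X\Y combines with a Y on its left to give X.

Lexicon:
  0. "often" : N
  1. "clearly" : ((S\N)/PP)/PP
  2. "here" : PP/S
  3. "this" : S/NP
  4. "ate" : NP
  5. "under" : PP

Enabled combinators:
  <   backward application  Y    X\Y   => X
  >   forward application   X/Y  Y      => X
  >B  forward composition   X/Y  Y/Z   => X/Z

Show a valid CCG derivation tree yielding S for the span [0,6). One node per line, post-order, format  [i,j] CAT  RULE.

[0,1] N  lex  "often"
[1,2] ((S\N)/PP)/PP  lex  "clearly"
[2,3] PP/S  lex  "here"
[3,4] S/NP  lex  "this"
[4,5] NP  lex  "ate"
[3,5] S  >  k=4
[2,5] PP  >  k=3
[1,5] (S\N)/PP  >  k=2
[5,6] PP  lex  "under"
[1,6] S\N  >  k=5
[0,6] S  <  k=1

[0,6] S   <
  [0,1] "often" : N
  [1,6] S\N   >
    [1,5] (S\N)/PP   >
      [1,2] "clearly" : ((S\N)/PP)/PP
      [2,5] PP   >
        [2,3] "here" : PP/S
        [3,5] S   >
          [3,4] "this" : S/NP
          [4,5] "ate" : NP
    [5,6] "under" : PP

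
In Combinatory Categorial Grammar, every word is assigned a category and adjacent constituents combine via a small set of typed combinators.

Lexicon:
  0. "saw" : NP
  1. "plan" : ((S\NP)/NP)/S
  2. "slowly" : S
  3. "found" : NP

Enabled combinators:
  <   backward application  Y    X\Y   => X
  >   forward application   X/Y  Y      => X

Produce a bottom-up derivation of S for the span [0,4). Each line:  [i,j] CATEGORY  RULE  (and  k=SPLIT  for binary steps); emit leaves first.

[0,4] S   <
  [0,1] "saw" : NP
  [1,4] S\NP   >
    [1,3] (S\NP)/NP   >
      [1,2] "plan" : ((S\NP)/NP)/S
      [2,3] "slowly" : S
    [3,4] "found" : NP

[0,1] NP  lex  "saw"
[1,2] ((S\NP)/NP)/S  lex  "plan"
[2,3] S  lex  "slowly"
[1,3] (S\NP)/NP  >  k=2
[3,4] NP  lex  "found"
[1,4] S\NP  >  k=3
[0,4] S  <  k=1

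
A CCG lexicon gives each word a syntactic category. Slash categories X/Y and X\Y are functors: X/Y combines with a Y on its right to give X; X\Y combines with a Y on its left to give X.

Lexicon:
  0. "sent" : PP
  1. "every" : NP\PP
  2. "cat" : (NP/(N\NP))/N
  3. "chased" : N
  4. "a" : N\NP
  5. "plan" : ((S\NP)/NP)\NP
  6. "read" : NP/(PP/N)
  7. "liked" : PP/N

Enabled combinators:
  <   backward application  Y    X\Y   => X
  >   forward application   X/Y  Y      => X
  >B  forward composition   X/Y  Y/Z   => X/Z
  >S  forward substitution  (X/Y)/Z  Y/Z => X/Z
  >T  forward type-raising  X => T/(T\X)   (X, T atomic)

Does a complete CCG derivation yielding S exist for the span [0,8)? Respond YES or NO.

[0,8] S   <
  [0,2] NP   <
    [0,1] "sent" : PP
    [1,2] "every" : NP\PP
  [2,8] S\NP   >
    [2,6] (S\NP)/NP   <
      [2,5] NP   >
        [2,4] NP/(N\NP)   >
          [2,3] "cat" : (NP/(N\NP))/N
          [3,4] "chased" : N
        [4,5] "a" : N\NP
      [5,6] "plan" : ((S\NP)/NP)\NP
    [6,8] NP   >
      [6,7] "read" : NP/(PP/N)
      [7,8] "liked" : PP/N

YES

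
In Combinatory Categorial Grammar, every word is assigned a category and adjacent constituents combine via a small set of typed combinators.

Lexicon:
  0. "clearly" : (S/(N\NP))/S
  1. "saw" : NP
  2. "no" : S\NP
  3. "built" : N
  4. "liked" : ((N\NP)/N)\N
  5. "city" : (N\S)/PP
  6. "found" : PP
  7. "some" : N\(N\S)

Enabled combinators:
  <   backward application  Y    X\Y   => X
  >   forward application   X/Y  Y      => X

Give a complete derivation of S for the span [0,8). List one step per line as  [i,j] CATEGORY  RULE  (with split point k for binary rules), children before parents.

[0,1] (S/(N\NP))/S  lex  "clearly"
[1,2] NP  lex  "saw"
[2,3] S\NP  lex  "no"
[1,3] S  <  k=2
[0,3] S/(N\NP)  >  k=1
[3,4] N  lex  "built"
[4,5] ((N\NP)/N)\N  lex  "liked"
[3,5] (N\NP)/N  <  k=4
[5,6] (N\S)/PP  lex  "city"
[6,7] PP  lex  "found"
[5,7] N\S  >  k=6
[7,8] N\(N\S)  lex  "some"
[5,8] N  <  k=7
[3,8] N\NP  >  k=5
[0,8] S  >  k=3

[0,8] S   >
  [0,3] S/(N\NP)   >
    [0,1] "clearly" : (S/(N\NP))/S
    [1,3] S   <
      [1,2] "saw" : NP
      [2,3] "no" : S\NP
  [3,8] N\NP   >
    [3,5] (N\NP)/N   <
      [3,4] "built" : N
      [4,5] "liked" : ((N\NP)/N)\N
    [5,8] N   <
      [5,7] N\S   >
        [5,6] "city" : (N\S)/PP
        [6,7] "found" : PP
      [7,8] "some" : N\(N\S)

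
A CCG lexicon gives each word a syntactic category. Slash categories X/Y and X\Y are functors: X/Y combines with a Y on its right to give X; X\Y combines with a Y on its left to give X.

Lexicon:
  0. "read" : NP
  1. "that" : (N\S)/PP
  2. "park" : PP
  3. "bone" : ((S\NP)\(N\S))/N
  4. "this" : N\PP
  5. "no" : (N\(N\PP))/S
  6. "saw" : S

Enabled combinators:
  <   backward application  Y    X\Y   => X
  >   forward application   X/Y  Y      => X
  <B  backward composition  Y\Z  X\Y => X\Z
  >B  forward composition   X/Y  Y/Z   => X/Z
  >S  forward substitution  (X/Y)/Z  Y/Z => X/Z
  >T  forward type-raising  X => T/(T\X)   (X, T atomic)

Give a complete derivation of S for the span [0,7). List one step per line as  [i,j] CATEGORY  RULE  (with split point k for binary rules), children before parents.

[0,1] NP  lex  "read"
[1,2] (N\S)/PP  lex  "that"
[2,3] PP  lex  "park"
[1,3] N\S  >  k=2
[3,4] ((S\NP)\(N\S))/N  lex  "bone"
[4,5] N\PP  lex  "this"
[5,6] (N\(N\PP))/S  lex  "no"
[6,7] S  lex  "saw"
[5,7] N\(N\PP)  >  k=6
[4,7] N  <  k=5
[3,7] (S\NP)\(N\S)  >  k=4
[1,7] S\NP  <  k=3
[0,7] S  <  k=1

[0,7] S   <
  [0,1] "read" : NP
  [1,7] S\NP   <
    [1,3] N\S   >
      [1,2] "that" : (N\S)/PP
      [2,3] "park" : PP
    [3,7] (S\NP)\(N\S)   >
      [3,4] "bone" : ((S\NP)\(N\S))/N
      [4,7] N   <
        [4,5] "this" : N\PP
        [5,7] N\(N\PP)   >
          [5,6] "no" : (N\(N\PP))/S
          [6,7] "saw" : S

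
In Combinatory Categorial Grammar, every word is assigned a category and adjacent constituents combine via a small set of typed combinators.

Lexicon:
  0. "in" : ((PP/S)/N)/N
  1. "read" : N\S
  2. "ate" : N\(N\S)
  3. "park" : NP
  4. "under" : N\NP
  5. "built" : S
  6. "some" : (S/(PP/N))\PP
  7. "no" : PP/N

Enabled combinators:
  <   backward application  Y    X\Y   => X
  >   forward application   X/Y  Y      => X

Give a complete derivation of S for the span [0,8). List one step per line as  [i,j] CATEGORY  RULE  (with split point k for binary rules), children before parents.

[0,8] S   >
  [0,7] S/(PP/N)   <
    [0,6] PP   >
      [0,5] PP/S   >
        [0,3] (PP/S)/N   >
          [0,1] "in" : ((PP/S)/N)/N
          [1,3] N   <
            [1,2] "read" : N\S
            [2,3] "ate" : N\(N\S)
        [3,5] N   <
          [3,4] "park" : NP
          [4,5] "under" : N\NP
      [5,6] "built" : S
    [6,7] "some" : (S/(PP/N))\PP
  [7,8] "no" : PP/N

[0,1] ((PP/S)/N)/N  lex  "in"
[1,2] N\S  lex  "read"
[2,3] N\(N\S)  lex  "ate"
[1,3] N  <  k=2
[0,3] (PP/S)/N  >  k=1
[3,4] NP  lex  "park"
[4,5] N\NP  lex  "under"
[3,5] N  <  k=4
[0,5] PP/S  >  k=3
[5,6] S  lex  "built"
[0,6] PP  >  k=5
[6,7] (S/(PP/N))\PP  lex  "some"
[0,7] S/(PP/N)  <  k=6
[7,8] PP/N  lex  "no"
[0,8] S  >  k=7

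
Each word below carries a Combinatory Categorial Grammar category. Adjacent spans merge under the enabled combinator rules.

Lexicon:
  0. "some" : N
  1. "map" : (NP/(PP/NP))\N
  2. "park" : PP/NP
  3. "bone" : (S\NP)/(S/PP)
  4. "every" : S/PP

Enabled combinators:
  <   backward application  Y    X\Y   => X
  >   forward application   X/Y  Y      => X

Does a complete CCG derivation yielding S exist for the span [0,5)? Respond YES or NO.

YES

[0,5] S   <
  [0,3] NP   >
    [0,2] NP/(PP/NP)   <
      [0,1] "some" : N
      [1,2] "map" : (NP/(PP/NP))\N
    [2,3] "park" : PP/NP
  [3,5] S\NP   >
    [3,4] "bone" : (S\NP)/(S/PP)
    [4,5] "every" : S/PP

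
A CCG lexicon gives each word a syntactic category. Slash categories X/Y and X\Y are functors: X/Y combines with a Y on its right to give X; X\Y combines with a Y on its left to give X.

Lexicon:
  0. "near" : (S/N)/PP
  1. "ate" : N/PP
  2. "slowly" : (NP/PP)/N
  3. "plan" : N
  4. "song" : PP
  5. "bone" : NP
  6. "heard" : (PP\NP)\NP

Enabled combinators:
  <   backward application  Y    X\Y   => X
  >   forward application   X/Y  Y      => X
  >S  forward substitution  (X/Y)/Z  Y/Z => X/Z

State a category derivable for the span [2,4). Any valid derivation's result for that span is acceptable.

NP/PP

[0,7] S   >
  [0,2] S/PP   >S
    [0,1] "near" : (S/N)/PP
    [1,2] "ate" : N/PP
  [2,7] PP   <
    [2,5] NP   >
      [2,4] NP/PP   >
        [2,3] "slowly" : (NP/PP)/N
        [3,4] "plan" : N
      [4,5] "song" : PP
    [5,7] PP\NP   <
      [5,6] "bone" : NP
      [6,7] "heard" : (PP\NP)\NP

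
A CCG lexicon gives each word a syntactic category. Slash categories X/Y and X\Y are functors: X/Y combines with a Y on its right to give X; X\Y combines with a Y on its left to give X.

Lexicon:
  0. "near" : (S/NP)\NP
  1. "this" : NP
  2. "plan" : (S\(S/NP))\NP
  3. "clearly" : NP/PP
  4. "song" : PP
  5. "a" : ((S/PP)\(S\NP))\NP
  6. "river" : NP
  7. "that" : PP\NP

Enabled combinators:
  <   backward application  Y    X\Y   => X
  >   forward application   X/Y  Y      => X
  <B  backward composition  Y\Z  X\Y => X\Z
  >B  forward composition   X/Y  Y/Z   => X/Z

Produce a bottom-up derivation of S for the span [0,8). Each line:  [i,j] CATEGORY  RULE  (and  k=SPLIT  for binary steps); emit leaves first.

[0,1] (S/NP)\NP  lex  "near"
[1,2] NP  lex  "this"
[2,3] (S\(S/NP))\NP  lex  "plan"
[1,3] S\(S/NP)  <  k=2
[0,3] S\NP  <B  k=1
[3,4] NP/PP  lex  "clearly"
[4,5] PP  lex  "song"
[3,5] NP  >  k=4
[5,6] ((S/PP)\(S\NP))\NP  lex  "a"
[3,6] (S/PP)\(S\NP)  <  k=5
[0,6] S/PP  <  k=3
[6,7] NP  lex  "river"
[7,8] PP\NP  lex  "that"
[6,8] PP  <  k=7
[0,8] S  >  k=6

[0,8] S   >
  [0,6] S/PP   <
    [0,3] S\NP   <B
      [0,1] "near" : (S/NP)\NP
      [1,3] S\(S/NP)   <
        [1,2] "this" : NP
        [2,3] "plan" : (S\(S/NP))\NP
    [3,6] (S/PP)\(S\NP)   <
      [3,5] NP   >
        [3,4] "clearly" : NP/PP
        [4,5] "song" : PP
      [5,6] "a" : ((S/PP)\(S\NP))\NP
  [6,8] PP   <
    [6,7] "river" : NP
    [7,8] "that" : PP\NP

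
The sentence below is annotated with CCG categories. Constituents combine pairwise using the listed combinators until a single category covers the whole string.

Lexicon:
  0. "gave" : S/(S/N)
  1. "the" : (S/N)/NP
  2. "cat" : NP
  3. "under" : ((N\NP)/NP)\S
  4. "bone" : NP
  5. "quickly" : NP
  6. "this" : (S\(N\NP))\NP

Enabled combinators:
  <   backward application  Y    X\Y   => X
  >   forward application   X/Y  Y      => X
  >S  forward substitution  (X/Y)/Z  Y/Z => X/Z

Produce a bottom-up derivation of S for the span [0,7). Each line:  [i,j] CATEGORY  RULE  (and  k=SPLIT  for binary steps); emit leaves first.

[0,7] S   <
  [0,5] N\NP   >
    [0,4] (N\NP)/NP   <
      [0,3] S   >
        [0,1] "gave" : S/(S/N)
        [1,3] S/N   >
          [1,2] "the" : (S/N)/NP
          [2,3] "cat" : NP
      [3,4] "under" : ((N\NP)/NP)\S
    [4,5] "bone" : NP
  [5,7] S\(N\NP)   <
    [5,6] "quickly" : NP
    [6,7] "this" : (S\(N\NP))\NP

[0,1] S/(S/N)  lex  "gave"
[1,2] (S/N)/NP  lex  "the"
[2,3] NP  lex  "cat"
[1,3] S/N  >  k=2
[0,3] S  >  k=1
[3,4] ((N\NP)/NP)\S  lex  "under"
[0,4] (N\NP)/NP  <  k=3
[4,5] NP  lex  "bone"
[0,5] N\NP  >  k=4
[5,6] NP  lex  "quickly"
[6,7] (S\(N\NP))\NP  lex  "this"
[5,7] S\(N\NP)  <  k=6
[0,7] S  <  k=5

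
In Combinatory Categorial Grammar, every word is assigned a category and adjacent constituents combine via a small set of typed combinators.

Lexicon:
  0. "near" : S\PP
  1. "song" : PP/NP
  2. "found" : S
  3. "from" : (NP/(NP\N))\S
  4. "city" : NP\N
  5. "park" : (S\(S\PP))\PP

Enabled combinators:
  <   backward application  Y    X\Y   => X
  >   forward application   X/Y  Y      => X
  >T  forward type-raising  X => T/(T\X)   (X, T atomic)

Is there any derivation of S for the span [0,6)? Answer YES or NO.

YES

[0,6] S   <
  [0,1] "near" : S\PP
  [1,6] S\(S\PP)   <
    [1,5] PP   >
      [1,2] "song" : PP/NP
      [2,5] NP   >
        [2,4] NP/(NP\N)   <
          [2,3] "found" : S
          [3,4] "from" : (NP/(NP\N))\S
        [4,5] "city" : NP\N
    [5,6] "park" : (S\(S\PP))\PP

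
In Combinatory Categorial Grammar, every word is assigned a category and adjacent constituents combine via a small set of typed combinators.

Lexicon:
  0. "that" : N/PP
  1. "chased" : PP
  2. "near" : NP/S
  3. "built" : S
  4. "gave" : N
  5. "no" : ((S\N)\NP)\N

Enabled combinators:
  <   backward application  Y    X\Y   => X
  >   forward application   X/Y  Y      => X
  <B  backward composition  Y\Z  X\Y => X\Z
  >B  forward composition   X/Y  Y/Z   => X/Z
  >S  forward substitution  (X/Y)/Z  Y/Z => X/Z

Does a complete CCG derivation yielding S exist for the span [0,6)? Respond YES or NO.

[0,6] S   <
  [0,2] N   >
    [0,1] "that" : N/PP
    [1,2] "chased" : PP
  [2,6] S\N   <
    [2,4] NP   >
      [2,3] "near" : NP/S
      [3,4] "built" : S
    [4,6] (S\N)\NP   <
      [4,5] "gave" : N
      [5,6] "no" : ((S\N)\NP)\N

YES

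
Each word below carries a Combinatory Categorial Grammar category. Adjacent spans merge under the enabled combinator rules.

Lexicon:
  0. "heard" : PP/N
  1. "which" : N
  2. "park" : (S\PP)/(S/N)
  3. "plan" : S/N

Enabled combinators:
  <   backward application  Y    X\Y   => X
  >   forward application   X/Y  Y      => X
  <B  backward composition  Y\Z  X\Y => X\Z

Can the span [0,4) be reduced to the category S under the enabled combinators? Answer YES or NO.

YES

[0,4] S   <
  [0,2] PP   >
    [0,1] "heard" : PP/N
    [1,2] "which" : N
  [2,4] S\PP   >
    [2,3] "park" : (S\PP)/(S/N)
    [3,4] "plan" : S/N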